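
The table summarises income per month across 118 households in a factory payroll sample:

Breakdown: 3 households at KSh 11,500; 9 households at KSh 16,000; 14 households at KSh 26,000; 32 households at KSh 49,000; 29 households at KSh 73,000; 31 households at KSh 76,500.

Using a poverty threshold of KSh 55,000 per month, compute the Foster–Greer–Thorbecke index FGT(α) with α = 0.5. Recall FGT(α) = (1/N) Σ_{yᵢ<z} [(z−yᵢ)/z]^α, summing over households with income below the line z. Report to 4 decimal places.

0.2626

Below z: 3×KSh 11,500, 9×KSh 16,000, 14×KSh 26,000, 32×KSh 49,000 (q = 58 of N = 118).
Shortfall ratios: (55000−11500)/55000 = 0.7909 (×3); (55000−16000)/55000 = 0.7091 (×9); (55000−26000)/55000 = 0.5273 (×14); (55000−49000)/55000 = 0.1091 (×32).
Raised to α = 0.5: 0.88933 (×3); 0.84208 (×9); 0.72614 (×14); 0.33029 (×32).
Sum = 30.981819; FGT(0.5) = 30.981819 / 118 = 0.2626.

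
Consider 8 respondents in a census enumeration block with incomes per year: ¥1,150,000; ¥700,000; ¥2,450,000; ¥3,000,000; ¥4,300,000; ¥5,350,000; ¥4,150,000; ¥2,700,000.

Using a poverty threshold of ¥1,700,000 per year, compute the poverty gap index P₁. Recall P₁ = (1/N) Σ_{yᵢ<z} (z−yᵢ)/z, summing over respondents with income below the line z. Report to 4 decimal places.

0.1140

Below the line: ¥700,000, ¥1,150,000 (q = 2 of N = 8).
Relative gaps: (1700000−700000)/1700000 = 0.5882; (1700000−1150000)/1700000 = 0.3235.
Σ = 0.911765. Dividing by the full population N = 8 gives P₁ = 0.1140.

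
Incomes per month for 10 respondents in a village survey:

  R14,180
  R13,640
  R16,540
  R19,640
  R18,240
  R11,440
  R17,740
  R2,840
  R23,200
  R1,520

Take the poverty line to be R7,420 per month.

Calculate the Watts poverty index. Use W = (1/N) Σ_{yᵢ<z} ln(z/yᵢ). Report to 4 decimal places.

Poor units: R1,520, R2,840 (q = 2 of N = 10).
ln(z/y) terms: ln(7420/1520) = 1.5855; ln(7420/2840) = 0.9604.
W = 2.545844 / 10 = 0.2546.

0.2546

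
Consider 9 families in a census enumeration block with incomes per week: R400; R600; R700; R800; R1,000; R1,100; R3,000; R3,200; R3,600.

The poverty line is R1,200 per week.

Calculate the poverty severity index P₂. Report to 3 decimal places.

0.113

Below z: R400, R600, R700, R800, R1,000, R1,100 (q = 6 of N = 9).
Gap ratios (z−y)/z: (1200−400)/1200 = 0.6667; (1200−600)/1200 = 0.5000; (1200−700)/1200 = 0.4167; (1200−800)/1200 = 0.3333; (1200−1000)/1200 = 0.1667; (1200−1100)/1200 = 0.0833.
Squared: 0.4444; 0.2500; 0.1736; 0.1111; 0.0278; 0.0069.
Sum = 1.013889; P₂ = 1.013889 / 9 = 0.113.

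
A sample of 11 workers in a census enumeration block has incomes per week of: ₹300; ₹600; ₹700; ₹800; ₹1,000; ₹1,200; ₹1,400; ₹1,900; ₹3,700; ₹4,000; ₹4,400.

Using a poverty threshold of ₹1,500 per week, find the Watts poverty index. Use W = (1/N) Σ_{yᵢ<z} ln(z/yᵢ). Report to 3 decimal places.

0.419

Poor units: ₹300, ₹600, ₹700, ₹800, ₹1,000, ₹1,200, ₹1,400 (q = 7 of N = 11).
Log gaps: ln(1500/300) = 1.6094; ln(1500/600) = 0.9163; ln(1500/700) = 0.7621; ln(1500/800) = 0.6286; ln(1500/1000) = 0.4055; ln(1500/1200) = 0.2231; ln(1500/1400) = 0.0690.
W = 4.614079 / 11 = 0.419.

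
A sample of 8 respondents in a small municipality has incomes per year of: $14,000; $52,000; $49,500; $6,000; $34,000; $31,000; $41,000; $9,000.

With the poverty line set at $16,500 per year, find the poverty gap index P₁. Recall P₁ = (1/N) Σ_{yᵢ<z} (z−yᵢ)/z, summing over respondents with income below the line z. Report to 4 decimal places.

0.1553

Below z: $6,000, $9,000, $14,000 (q = 3 of N = 8).
Gap ratios (z−y)/z: (16500−6000)/16500 = 0.6364; (16500−9000)/16500 = 0.4545; (16500−14000)/16500 = 0.1515.
Sum of shortfalls = 1.242424; P₁ averages over all N: 1.242424 / 8 = 0.1553.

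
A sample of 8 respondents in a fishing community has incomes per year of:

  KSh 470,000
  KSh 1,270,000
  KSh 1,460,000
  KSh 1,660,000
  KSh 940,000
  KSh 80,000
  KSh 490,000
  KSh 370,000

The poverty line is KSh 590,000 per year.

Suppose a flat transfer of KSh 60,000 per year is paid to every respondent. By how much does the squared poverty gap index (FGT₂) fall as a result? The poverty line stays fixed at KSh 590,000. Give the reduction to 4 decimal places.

Before: below the line — KSh 80,000, KSh 370,000, KSh 470,000, KSh 490,000; squared poverty gap index (FGT₂) = 0.119542.
After the KSh 60,000 transfer: below the line — KSh 140,000, KSh 430,000, KSh 530,000, KSh 550,000; squared poverty gap index (FGT₂) = 0.083776.
Reduction = 0.119542 − 0.083776 = 0.0358.

0.0358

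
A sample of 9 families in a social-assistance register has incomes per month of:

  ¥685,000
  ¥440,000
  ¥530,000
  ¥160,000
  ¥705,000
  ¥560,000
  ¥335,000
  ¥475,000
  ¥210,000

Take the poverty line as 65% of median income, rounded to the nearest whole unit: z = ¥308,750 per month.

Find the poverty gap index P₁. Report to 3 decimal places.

0.089

Poor units: ¥160,000, ¥210,000 (q = 2 of N = 9).
Shortfall ratios: (308750−160000)/308750 = 0.4818; (308750−210000)/308750 = 0.3198.
Σ = 0.801619. Dividing by the full population N = 9 gives P₁ = 0.089.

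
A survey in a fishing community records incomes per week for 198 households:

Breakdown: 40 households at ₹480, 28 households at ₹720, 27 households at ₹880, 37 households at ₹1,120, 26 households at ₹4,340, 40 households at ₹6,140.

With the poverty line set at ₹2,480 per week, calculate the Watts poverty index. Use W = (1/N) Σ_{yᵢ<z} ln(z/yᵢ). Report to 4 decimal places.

0.7965

Incomes under z: 40×₹480, 28×₹720, 27×₹880, 37×₹1,120 (q = 132 of N = 198).
Log shortfalls: ln(2480/480) = 1.6422 (×40); ln(2480/720) = 1.2368 (×28); ln(2480/880) = 1.0361 (×27); ln(2480/1120) = 0.7949 (×37).
W = 157.705350 / 198 = 0.7965.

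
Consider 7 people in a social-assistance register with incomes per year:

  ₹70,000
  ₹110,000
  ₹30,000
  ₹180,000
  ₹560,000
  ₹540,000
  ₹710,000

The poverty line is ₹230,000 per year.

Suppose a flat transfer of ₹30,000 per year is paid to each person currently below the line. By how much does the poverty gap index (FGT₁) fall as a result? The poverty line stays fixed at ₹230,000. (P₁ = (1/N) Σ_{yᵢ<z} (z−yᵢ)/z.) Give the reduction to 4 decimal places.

Before: below the line — ₹30,000, ₹70,000, ₹110,000, ₹180,000; poverty gap index (FGT₁) = 0.329193.
After the ₹30,000 transfer: below the line — ₹60,000, ₹100,000, ₹140,000, ₹210,000; poverty gap index (FGT₁) = 0.254658.
Reduction = 0.329193 − 0.254658 = 0.0745.

0.0745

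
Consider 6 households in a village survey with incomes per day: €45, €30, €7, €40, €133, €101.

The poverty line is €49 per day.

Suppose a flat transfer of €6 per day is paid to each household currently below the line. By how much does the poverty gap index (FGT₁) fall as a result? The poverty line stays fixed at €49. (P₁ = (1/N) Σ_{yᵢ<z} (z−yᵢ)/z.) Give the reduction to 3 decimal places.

0.075

Before: below the line — €7, €30, €40, €45; poverty gap index (FGT₁) = 0.25170.
After the €6 transfer: below the line — €13, €36, €46; poverty gap index (FGT₁) = 0.17687.
Reduction = 0.25170 − 0.17687 = 0.075.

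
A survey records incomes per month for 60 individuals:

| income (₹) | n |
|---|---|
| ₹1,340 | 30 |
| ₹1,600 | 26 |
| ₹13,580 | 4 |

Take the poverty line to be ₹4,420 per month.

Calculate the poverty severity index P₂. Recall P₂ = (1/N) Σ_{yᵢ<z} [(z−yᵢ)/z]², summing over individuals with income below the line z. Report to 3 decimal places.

Below the line: 30×₹1,340, 26×₹1,600 (q = 56 of N = 60).
Shortfall ratios: (4420−1340)/4420 = 0.6968 (×30); (4420−1600)/4420 = 0.6380 (×26).
Squared: 0.4856 (×30); 0.4071 (×26).
Sum = 25.150714; P₂ = 25.150714 / 60 = 0.419.

0.419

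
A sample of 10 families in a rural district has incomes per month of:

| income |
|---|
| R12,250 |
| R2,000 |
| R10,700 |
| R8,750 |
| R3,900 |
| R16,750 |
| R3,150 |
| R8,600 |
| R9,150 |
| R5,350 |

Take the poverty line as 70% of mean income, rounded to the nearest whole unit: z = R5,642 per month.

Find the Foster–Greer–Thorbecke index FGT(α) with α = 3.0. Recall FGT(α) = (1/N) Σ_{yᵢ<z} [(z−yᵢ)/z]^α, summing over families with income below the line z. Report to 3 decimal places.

0.038

Incomes under z: R2,000, R3,150, R3,900, R5,350 (q = 4 of N = 10).
Relative gaps: (5642−2000)/5642 = 0.6455; (5642−3150)/5642 = 0.4417; (5642−3900)/5642 = 0.3088; (5642−5350)/5642 = 0.0518.
Raised to α = 3.0: 0.26898; 0.08617; 0.02943; 0.00014.
Sum = 0.384720; FGT(3.0) = 0.384720 / 10 = 0.038.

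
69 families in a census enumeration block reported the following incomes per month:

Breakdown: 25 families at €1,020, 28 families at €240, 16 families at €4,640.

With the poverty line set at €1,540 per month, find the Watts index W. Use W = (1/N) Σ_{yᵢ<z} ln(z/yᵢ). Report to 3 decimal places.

Incomes under z: 28×€240, 25×€1,020 (q = 53 of N = 69).
Log shortfalls: ln(1540/240) = 1.8589 (×28); ln(1540/1020) = 0.4120 (×25).
W = 62.348660 / 69 = 0.904.

0.904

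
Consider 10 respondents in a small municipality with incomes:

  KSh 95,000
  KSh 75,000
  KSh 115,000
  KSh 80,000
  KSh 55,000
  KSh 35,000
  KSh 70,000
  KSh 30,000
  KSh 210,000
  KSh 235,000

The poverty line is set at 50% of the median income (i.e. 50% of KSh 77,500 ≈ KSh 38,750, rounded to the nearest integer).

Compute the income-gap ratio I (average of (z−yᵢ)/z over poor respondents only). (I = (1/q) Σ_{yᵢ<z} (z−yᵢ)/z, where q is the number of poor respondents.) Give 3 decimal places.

0.161

Incomes under z: KSh 30,000, KSh 35,000 (q = 2 of N = 10).
Shortfall ratios (z−y)/z: 0.2258, 0.0968; sum = 0.322581.
I averages over the q = 2 poor units only: 0.322581 / 2 = 0.161.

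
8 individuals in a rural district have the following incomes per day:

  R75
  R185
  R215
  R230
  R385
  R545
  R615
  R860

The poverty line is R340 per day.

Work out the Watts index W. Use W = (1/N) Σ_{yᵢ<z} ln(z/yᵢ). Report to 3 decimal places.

0.371

Below z: R75, R185, R215, R230 (q = 4 of N = 8).
Log shortfalls: ln(340/75) = 1.5115; ln(340/185) = 0.6086; ln(340/215) = 0.4583; ln(340/230) = 0.3909.
W = 2.969221 / 8 = 0.371.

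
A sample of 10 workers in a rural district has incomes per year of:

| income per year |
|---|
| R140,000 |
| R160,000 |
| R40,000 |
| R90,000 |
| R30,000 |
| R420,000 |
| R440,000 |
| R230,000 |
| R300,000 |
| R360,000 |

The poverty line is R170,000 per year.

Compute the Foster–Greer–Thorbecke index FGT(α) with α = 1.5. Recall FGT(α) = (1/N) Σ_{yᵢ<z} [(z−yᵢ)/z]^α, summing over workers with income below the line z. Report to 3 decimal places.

0.183

Incomes under z: R30,000, R40,000, R90,000, R140,000, R160,000 (q = 5 of N = 10).
Shortfall ratios: (170000−30000)/170000 = 0.8235; (170000−40000)/170000 = 0.7647; (170000−90000)/170000 = 0.4706; (170000−140000)/170000 = 0.1765; (170000−160000)/170000 = 0.0588.
Raised to α = 1.5: 0.74734; 0.66872; 0.32282; 0.07413; 0.01427.
Sum = 1.827277; FGT(1.5) = 1.827277 / 10 = 0.183.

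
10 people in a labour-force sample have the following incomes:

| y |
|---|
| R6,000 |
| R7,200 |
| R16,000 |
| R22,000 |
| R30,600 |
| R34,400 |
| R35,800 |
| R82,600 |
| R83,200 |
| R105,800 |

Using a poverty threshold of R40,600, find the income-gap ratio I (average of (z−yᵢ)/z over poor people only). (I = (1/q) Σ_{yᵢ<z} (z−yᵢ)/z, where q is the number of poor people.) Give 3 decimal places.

0.465

Poor units: R6,000, R7,200, R16,000, R22,000, R30,600, R34,400, R35,800 (q = 7 of N = 10).
Relative gaps: 0.8522, 0.8227, 0.6059, 0.4581, 0.2463, 0.1527, 0.1182; sum = 3.256158.
I averages over the q = 7 poor units only: 3.256158 / 7 = 0.465.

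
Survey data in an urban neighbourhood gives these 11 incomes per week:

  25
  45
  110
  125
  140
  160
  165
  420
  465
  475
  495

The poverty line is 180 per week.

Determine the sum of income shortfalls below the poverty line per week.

490

Below z: 25, 45, 110, 125, 140, 160, 165 (q = 7 of N = 11).
Individual gaps: 180−25 = 155; 180−45 = 135; 180−110 = 70; 180−125 = 55; 180−140 = 40; 180−160 = 20; 180−165 = 15.
Aggregate gap = 490.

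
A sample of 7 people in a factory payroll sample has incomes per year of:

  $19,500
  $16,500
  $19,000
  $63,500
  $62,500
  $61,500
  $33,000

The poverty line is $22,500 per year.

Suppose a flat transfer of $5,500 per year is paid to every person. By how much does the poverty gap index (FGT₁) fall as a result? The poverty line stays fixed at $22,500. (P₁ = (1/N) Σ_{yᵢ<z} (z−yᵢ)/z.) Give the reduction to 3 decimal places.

0.076

Before: below the line — $16,500, $19,000, $19,500; poverty gap index (FGT₁) = 0.07937.
After the $5,500 transfer: below the line — $22,000; poverty gap index (FGT₁) = 0.00317.
Reduction = 0.07937 − 0.00317 = 0.076.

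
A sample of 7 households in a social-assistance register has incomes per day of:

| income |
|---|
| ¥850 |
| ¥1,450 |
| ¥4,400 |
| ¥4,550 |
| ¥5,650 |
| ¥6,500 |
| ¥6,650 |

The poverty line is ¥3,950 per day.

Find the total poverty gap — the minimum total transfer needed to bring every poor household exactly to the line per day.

Poor units: ¥850, ¥1,450 (q = 2 of N = 7).
Individual gaps: 3950−850 = 3100; 3950−1450 = 2500.
Aggregate gap = ¥5,600.

¥5,600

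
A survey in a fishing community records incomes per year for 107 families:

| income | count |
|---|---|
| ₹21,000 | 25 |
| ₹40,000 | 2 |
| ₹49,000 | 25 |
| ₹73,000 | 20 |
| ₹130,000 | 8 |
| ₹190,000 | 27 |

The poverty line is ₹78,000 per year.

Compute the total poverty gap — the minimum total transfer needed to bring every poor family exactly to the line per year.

₹2,326,000

Below z: 25×₹21,000, 2×₹40,000, 25×₹49,000, 20×₹73,000 (q = 72 of N = 107).
Individual gaps: 25×(78000−21000) = 1425000; 2×(78000−40000) = 76000; 25×(78000−49000) = 725000; 20×(78000−73000) = 100000.
Aggregate gap = ₹2,326,000.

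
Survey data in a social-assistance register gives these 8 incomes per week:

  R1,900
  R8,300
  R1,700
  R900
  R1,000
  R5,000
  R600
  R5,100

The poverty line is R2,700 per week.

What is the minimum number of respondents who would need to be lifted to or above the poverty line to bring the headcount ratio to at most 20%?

5 of the 8 respondents are poor, so H = 5/8 = 0.625.
A headcount ratio of at most 20% allows at most ⌊0.20 × 8⌋ = 1 poor respondents.
So at least 5 − 1 = 4 must be lifted.

4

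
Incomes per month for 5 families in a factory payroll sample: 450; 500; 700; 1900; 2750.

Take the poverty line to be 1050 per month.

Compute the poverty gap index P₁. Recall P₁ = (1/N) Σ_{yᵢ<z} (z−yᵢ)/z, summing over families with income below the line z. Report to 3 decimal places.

0.286

Below z: 450, 500, 700 (q = 3 of N = 5).
Shortfall ratios: (1050−450)/1050 = 0.5714; (1050−500)/1050 = 0.5238; (1050−700)/1050 = 0.3333.
Sum of shortfalls = 1.428571; P₁ averages over all N: 1.428571 / 5 = 0.286.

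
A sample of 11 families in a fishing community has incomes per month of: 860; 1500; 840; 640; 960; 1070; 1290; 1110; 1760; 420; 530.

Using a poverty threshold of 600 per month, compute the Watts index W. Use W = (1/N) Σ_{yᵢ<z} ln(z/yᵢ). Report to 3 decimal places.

0.044

Below the line: 420, 530 (q = 2 of N = 11).
Log gaps: ln(600/420) = 0.3567; ln(600/530) = 0.1241.
W = 0.480728 / 11 = 0.044.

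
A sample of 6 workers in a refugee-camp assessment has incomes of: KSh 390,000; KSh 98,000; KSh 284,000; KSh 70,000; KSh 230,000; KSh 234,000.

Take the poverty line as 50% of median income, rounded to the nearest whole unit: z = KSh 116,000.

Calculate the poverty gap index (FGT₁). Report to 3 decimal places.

Below z: KSh 70,000, KSh 98,000 (q = 2 of N = 6).
Relative gaps: (116000−70000)/116000 = 0.3966; (116000−98000)/116000 = 0.1552.
Σ = 0.551724. Dividing by the full population N = 6 gives P₁ = 0.092.

0.092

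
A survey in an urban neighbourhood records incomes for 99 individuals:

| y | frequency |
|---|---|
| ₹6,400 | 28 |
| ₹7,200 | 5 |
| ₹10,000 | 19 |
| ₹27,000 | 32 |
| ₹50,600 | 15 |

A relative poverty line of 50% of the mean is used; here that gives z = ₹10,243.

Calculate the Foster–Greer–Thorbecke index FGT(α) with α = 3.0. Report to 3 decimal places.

Incomes under z: 28×₹6,400, 5×₹7,200, 19×₹10,000 (q = 52 of N = 99).
Gap ratios (z−y)/z: (10243−6400)/10243 = 0.3752 (×28); (10243−7200)/10243 = 0.2971 (×5); (10243−10000)/10243 = 0.0237 (×19).
Raised to α = 3.0: 0.05281 (×28); 0.02622 (×5); 0.00001 (×19).
Sum = 1.610077; FGT(3.0) = 1.610077 / 99 = 0.016.

0.016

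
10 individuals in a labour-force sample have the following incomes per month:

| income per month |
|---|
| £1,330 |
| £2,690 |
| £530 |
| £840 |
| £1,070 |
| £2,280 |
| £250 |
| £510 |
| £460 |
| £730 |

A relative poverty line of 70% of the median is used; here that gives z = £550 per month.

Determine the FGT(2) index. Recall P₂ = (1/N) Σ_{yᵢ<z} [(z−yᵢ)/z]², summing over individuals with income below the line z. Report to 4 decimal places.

Poor units: £250, £460, £510, £530 (q = 4 of N = 10).
Normalized shortfalls: (550−250)/550 = 0.5455; (550−460)/550 = 0.1636; (550−510)/550 = 0.0727; (550−530)/550 = 0.0364.
Squared: 0.2975; 0.0268; 0.0053; 0.0013.
Sum = 0.330909; P₂ = 0.330909 / 10 = 0.0331.

0.0331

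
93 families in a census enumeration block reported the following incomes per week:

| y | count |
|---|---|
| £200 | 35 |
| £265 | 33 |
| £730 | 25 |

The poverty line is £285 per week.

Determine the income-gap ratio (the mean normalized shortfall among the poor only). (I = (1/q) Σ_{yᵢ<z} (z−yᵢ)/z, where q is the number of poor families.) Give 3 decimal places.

0.188

Poor units: 35×£200, 33×£265 (q = 68 of N = 93).
Relative gaps: 0.2982 (×35), 0.0702 (×33); sum = 12.754386.
I averages over the q = 68 poor units only: 12.754386 / 68 = 0.188.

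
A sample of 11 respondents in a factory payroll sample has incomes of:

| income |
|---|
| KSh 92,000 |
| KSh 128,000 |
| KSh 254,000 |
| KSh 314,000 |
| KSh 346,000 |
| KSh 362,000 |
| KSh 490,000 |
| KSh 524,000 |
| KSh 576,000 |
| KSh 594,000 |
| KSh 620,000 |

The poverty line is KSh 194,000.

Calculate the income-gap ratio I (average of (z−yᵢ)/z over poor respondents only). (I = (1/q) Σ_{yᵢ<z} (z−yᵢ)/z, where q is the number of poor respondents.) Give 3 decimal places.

0.433

Incomes under z: KSh 92,000, KSh 128,000 (q = 2 of N = 11).
Shortfall ratios (z−y)/z: 0.5258, 0.3402; sum = 0.865979.
I averages over the q = 2 poor units only: 0.865979 / 2 = 0.433.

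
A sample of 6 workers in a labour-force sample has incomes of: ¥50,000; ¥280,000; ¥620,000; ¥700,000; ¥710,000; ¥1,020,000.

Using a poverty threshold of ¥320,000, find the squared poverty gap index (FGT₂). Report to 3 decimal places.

0.121

Poor units: ¥50,000, ¥280,000 (q = 2 of N = 6).
Shortfall ratios: (320000−50000)/320000 = 0.8438; (320000−280000)/320000 = 0.1250.
Squared: 0.7119; 0.0156.
Sum = 0.727539; P₂ = 0.727539 / 6 = 0.121.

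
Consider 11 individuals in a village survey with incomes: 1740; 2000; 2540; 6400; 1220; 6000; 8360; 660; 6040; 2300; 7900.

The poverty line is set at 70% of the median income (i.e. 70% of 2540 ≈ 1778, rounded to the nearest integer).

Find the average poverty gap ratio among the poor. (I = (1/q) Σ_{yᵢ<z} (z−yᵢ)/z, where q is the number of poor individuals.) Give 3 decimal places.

0.321

Below z: 660, 1220, 1740 (q = 3 of N = 11).
Shortfall ratios (z−y)/z: 0.6288, 0.3138, 0.0214; sum = 0.964004.
I averages over the q = 3 poor units only: 0.964004 / 3 = 0.321.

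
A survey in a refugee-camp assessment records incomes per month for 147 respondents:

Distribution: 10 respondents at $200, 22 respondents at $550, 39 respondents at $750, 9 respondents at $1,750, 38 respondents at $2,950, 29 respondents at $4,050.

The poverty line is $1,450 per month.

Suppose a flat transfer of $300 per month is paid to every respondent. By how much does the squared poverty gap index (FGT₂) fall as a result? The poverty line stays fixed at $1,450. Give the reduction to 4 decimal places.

0.0950

Before: below the line — 10×$200, 22×$550, 39×$750; squared poverty gap index (FGT₂) = 0.170044.
After the $300 transfer: below the line — 10×$500, 22×$850, 39×$1,050; squared poverty gap index (FGT₂) = 0.075016.
Reduction = 0.170044 − 0.075016 = 0.0950.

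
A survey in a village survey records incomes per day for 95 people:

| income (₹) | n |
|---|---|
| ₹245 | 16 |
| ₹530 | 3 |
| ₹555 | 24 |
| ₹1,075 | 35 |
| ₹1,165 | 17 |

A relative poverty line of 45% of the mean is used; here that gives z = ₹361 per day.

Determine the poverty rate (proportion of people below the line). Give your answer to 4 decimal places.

16 of the 95 people have income below ₹361.
H = 16/95 = 0.1684.

0.1684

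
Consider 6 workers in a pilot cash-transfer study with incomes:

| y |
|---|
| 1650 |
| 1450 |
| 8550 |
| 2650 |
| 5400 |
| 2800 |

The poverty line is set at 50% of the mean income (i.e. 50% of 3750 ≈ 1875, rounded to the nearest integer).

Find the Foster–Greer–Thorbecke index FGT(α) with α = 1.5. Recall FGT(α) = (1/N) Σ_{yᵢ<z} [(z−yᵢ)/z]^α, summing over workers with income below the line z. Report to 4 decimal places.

0.0249

Poor units: 1450, 1650 (q = 2 of N = 6).
Normalized shortfalls: (1875−1450)/1875 = 0.2267; (1875−1650)/1875 = 0.1200.
Raised to α = 1.5: 0.10791; 0.04157.
Sum = 0.149484; FGT(1.5) = 0.149484 / 6 = 0.0249.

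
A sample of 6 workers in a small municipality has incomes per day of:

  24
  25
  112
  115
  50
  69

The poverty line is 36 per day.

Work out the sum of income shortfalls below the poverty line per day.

Below the line: 24, 25 (q = 2 of N = 6).
Individual gaps: 36−24 = 12; 36−25 = 11.
Aggregate gap = 23.

23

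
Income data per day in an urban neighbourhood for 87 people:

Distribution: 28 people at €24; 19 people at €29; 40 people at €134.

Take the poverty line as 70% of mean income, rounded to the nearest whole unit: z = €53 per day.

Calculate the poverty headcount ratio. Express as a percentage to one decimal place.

54.0%

47 of the 87 people have income below €53.
H = 47/87 = 54.0%.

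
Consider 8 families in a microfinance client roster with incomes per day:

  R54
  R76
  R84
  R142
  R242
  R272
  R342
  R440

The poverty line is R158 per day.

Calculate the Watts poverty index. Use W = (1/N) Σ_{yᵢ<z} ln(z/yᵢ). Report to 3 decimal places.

0.318

Incomes under z: R54, R76, R84, R142 (q = 4 of N = 8).
Log shortfalls: ln(158/54) = 1.0736; ln(158/76) = 0.7319; ln(158/84) = 0.6318; ln(158/142) = 0.1068.
W = 2.544019 / 8 = 0.318.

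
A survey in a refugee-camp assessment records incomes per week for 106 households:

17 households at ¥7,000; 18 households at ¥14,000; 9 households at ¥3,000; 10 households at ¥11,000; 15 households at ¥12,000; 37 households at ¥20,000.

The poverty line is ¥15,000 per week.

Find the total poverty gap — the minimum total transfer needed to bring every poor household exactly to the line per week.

¥347,000

Poor units: 9×¥3,000, 17×¥7,000, 10×¥11,000, 15×¥12,000, 18×¥14,000 (q = 69 of N = 106).
Individual gaps: 9×(15000−3000) = 108000; 17×(15000−7000) = 136000; 10×(15000−11000) = 40000; 15×(15000−12000) = 45000; 18×(15000−14000) = 18000.
Aggregate gap = ¥347,000.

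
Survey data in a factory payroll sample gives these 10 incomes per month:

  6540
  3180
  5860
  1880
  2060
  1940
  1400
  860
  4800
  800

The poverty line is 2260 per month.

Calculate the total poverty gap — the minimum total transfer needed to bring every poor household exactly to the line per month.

Incomes under z: 800, 860, 1400, 1880, 1940, 2060 (q = 6 of N = 10).
Individual gaps: 2260−800 = 1460; 2260−860 = 1400; 2260−1400 = 860; 2260−1880 = 380; 2260−1940 = 320; 2260−2060 = 200.
Aggregate gap = 4620.

4620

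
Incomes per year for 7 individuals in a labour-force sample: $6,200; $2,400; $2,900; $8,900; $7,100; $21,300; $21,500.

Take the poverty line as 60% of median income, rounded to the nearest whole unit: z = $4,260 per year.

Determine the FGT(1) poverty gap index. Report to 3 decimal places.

Below z: $2,400, $2,900 (q = 2 of N = 7).
Normalized shortfalls: (4260−2400)/4260 = 0.4366; (4260−2900)/4260 = 0.3192.
Sum of shortfalls = 0.755869; P₁ averages over all N: 0.755869 / 7 = 0.108.

0.108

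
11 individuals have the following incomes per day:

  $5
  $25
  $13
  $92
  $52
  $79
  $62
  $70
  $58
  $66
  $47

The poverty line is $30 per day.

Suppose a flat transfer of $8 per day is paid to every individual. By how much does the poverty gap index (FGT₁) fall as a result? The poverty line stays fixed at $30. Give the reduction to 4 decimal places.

Before: below the line — $5, $13, $25; poverty gap index (FGT₁) = 0.142424.
After the $8 transfer: below the line — $13, $21; poverty gap index (FGT₁) = 0.078788.
Reduction = 0.142424 − 0.078788 = 0.0636.

0.0636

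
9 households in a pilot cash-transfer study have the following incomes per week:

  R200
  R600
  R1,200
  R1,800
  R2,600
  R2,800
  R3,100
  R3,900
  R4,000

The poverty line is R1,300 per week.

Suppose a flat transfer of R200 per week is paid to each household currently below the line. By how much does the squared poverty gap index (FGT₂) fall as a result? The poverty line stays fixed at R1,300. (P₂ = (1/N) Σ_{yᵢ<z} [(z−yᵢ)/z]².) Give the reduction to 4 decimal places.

0.0427

Before: below the line — R200, R600, R1,200; squared poverty gap index (FGT₂) = 0.112426.
After the R200 transfer: below the line — R400, R800; squared poverty gap index (FGT₂) = 0.069691.
Reduction = 0.112426 − 0.069691 = 0.0427.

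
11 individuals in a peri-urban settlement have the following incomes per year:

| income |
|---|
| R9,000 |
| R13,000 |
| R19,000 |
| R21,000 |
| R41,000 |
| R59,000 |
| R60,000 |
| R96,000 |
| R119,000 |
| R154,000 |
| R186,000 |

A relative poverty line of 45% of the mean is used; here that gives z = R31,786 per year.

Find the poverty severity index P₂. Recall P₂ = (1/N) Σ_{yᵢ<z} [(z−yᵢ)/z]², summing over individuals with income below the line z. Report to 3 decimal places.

Poor units: R9,000, R13,000, R19,000, R21,000 (q = 4 of N = 11).
Relative gaps: (31786−9000)/31786 = 0.7169; (31786−13000)/31786 = 0.5910; (31786−19000)/31786 = 0.4023; (31786−21000)/31786 = 0.3393.
Squared: 0.5139; 0.3493; 0.1618; 0.1151.
Sum = 1.140135; P₂ = 1.140135 / 11 = 0.104.

0.104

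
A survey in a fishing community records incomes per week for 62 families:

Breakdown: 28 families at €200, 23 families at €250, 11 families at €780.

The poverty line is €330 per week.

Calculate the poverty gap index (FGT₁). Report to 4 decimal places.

Incomes under z: 28×€200, 23×€250 (q = 51 of N = 62).
Shortfall ratios: (330−200)/330 = 0.3939 (×28); (330−250)/330 = 0.2424 (×23).
Σ = 16.606061. Dividing by the full population N = 62 gives P₁ = 0.2678.

0.2678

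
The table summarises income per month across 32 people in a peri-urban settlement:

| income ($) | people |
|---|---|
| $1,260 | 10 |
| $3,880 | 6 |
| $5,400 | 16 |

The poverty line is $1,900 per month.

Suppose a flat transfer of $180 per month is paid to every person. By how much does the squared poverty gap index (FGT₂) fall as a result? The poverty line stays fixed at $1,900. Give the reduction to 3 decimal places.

Before: below the line — 10×$1,260; squared poverty gap index (FGT₂) = 0.03546.
After the $180 transfer: below the line — 10×$1,440; squared poverty gap index (FGT₂) = 0.01832.
Reduction = 0.03546 − 0.01832 = 0.017.

0.017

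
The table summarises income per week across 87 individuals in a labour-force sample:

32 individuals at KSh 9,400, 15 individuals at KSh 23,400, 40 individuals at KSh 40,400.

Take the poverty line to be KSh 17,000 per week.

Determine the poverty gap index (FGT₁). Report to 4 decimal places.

0.1644

Below the line: 32×KSh 9,400 (q = 32 of N = 87).
Shortfall ratios: (17000−9400)/17000 = 0.4471 (×32).
Σ = 14.305882. Dividing by the full population N = 87 gives P₁ = 0.1644.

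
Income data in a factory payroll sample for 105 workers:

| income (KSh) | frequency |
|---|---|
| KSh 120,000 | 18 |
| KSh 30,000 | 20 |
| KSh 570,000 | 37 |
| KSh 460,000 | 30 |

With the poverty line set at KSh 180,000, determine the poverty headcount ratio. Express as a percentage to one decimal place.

38 of the 105 workers have income below KSh 180,000.
H = 38/105 = 36.2%.

36.2%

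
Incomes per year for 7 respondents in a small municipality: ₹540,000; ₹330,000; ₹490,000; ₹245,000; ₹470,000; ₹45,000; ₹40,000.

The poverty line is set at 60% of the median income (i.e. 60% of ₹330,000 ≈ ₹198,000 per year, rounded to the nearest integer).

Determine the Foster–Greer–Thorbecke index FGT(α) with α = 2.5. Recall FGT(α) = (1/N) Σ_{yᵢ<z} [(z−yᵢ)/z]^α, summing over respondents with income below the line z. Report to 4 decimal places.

Below z: ₹40,000, ₹45,000 (q = 2 of N = 7).
Gap ratios (z−y)/z: (198000−40000)/198000 = 0.7980; (198000−45000)/198000 = 0.7727.
Raised to α = 2.5: 0.56883; 0.52489.
Sum = 1.093713; FGT(2.5) = 1.093713 / 7 = 0.1562.

0.1562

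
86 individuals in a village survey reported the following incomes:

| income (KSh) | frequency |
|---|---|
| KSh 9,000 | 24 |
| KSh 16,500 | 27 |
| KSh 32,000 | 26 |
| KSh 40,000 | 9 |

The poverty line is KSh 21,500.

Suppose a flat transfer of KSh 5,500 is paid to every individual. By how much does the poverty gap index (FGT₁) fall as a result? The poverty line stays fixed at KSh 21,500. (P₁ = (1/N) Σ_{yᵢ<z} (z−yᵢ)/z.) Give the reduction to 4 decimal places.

Before: below the line — 24×KSh 9,000, 27×KSh 16,500; poverty gap index (FGT₁) = 0.235262.
After the KSh 5,500 transfer: below the line — 24×KSh 14,500; poverty gap index (FGT₁) = 0.090860.
Reduction = 0.235262 − 0.090860 = 0.1444.

0.1444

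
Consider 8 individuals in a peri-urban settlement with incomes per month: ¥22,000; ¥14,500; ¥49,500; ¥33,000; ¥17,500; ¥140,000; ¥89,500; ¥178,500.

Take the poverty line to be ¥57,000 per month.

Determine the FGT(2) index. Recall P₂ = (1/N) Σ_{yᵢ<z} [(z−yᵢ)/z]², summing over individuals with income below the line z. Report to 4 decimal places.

0.2010

Incomes under z: ¥14,500, ¥17,500, ¥22,000, ¥33,000, ¥49,500 (q = 5 of N = 8).
Shortfall ratios: (57000−14500)/57000 = 0.7456; (57000−17500)/57000 = 0.6930; (57000−22000)/57000 = 0.6140; (57000−33000)/57000 = 0.4211; (57000−49500)/57000 = 0.1316.
Squared: 0.5559; 0.4802; 0.3770; 0.1773; 0.0173.
Sum = 1.607802; P₂ = 1.607802 / 8 = 0.2010.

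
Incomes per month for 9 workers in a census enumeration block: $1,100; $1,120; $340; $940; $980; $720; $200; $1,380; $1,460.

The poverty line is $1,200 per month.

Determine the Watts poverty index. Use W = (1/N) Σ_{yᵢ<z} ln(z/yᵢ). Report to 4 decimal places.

Below the line: $200, $340, $720, $940, $980, $1,100, $1,120 (q = 7 of N = 9).
Log shortfalls: ln(1200/200) = 1.7918; ln(1200/340) = 1.2611; ln(1200/720) = 0.5108; ln(1200/940) = 0.2442; ln(1200/980) = 0.2025; ln(1200/1100) = 0.0870; ln(1200/1120) = 0.0690.
W = 4.166442 / 9 = 0.4629.

0.4629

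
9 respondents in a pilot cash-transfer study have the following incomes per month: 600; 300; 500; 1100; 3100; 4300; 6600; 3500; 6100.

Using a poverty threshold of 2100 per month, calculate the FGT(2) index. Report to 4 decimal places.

0.2280

Below the line: 300, 500, 600, 1100 (q = 4 of N = 9).
Normalized shortfalls: (2100−300)/2100 = 0.8571; (2100−500)/2100 = 0.7619; (2100−600)/2100 = 0.7143; (2100−1100)/2100 = 0.4762.
Squared: 0.7347; 0.5805; 0.5102; 0.2268.
Sum = 2.052154; P₂ = 2.052154 / 9 = 0.2280.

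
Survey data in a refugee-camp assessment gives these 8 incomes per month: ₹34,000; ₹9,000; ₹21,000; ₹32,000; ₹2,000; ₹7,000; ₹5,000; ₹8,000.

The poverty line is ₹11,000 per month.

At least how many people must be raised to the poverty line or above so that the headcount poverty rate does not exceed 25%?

3

5 of the 8 people are poor, so H = 5/8 = 0.625.
A headcount ratio of at most 25% allows at most ⌊0.25 × 8⌋ = 2 poor people.
So at least 5 − 2 = 3 must be lifted.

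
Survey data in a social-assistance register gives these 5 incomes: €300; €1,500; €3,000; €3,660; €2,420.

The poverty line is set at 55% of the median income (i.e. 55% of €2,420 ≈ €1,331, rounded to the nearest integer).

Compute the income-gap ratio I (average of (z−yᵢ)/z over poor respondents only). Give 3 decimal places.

0.775

Poor units: €300 (q = 1 of N = 5).
Shortfall ratios (z−y)/z: 0.7746; sum = 0.774606.
The income-gap ratio divides by q (the poor only): 0.774606 / 1 = 0.775.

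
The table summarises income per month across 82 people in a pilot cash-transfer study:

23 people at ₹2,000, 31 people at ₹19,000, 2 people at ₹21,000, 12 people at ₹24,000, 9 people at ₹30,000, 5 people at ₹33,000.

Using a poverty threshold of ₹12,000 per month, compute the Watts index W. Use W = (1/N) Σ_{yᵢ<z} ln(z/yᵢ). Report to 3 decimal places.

Below z: 23×₹2,000 (q = 23 of N = 82).
Log shortfalls: ln(12000/2000) = 1.7918 (×23).
W = 41.210468 / 82 = 0.503.

0.503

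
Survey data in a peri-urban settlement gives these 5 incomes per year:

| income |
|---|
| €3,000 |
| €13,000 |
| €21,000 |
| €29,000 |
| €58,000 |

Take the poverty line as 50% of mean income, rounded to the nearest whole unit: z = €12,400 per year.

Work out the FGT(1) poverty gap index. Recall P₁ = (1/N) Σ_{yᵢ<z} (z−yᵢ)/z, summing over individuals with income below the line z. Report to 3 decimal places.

0.152

Incomes under z: €3,000 (q = 1 of N = 5).
Normalized shortfalls: (12400−3000)/12400 = 0.7581.
Σ = 0.758065. Dividing by the full population N = 5 gives P₁ = 0.152.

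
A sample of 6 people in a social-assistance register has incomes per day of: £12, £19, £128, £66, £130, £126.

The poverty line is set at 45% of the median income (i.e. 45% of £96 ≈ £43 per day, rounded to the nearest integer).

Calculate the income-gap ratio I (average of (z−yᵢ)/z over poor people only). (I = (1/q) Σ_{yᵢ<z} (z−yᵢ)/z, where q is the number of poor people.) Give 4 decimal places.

Incomes under z: £12, £19 (q = 2 of N = 6).
Shortfall ratios (z−y)/z: 0.7209, 0.5581; sum = 1.279070.
The income-gap ratio divides by q (the poor only): 1.279070 / 2 = 0.6395.

0.6395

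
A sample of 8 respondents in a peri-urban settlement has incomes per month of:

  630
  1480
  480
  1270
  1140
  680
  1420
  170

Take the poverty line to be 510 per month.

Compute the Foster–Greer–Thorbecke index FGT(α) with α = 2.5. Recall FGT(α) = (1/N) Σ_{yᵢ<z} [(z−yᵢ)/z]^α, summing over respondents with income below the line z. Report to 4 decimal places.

0.0455

Below z: 170, 480 (q = 2 of N = 8).
Relative gaps: (510−170)/510 = 0.6667; (510−480)/510 = 0.0588.
Raised to α = 2.5: 0.36289; 0.00084.
Sum = 0.363727; FGT(2.5) = 0.363727 / 8 = 0.0455.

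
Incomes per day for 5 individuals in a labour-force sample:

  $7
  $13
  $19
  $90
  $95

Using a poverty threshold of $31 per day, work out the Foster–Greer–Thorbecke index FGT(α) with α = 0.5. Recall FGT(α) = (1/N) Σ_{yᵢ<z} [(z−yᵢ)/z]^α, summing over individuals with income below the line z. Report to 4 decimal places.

Incomes under z: $7, $13, $19 (q = 3 of N = 5).
Normalized shortfalls: (31−7)/31 = 0.7742; (31−13)/31 = 0.5806; (31−19)/31 = 0.3871.
Raised to α = 0.5: 0.87988; 0.76200; 0.62217.
Sum = 2.264054; FGT(0.5) = 2.264054 / 5 = 0.4528.

0.4528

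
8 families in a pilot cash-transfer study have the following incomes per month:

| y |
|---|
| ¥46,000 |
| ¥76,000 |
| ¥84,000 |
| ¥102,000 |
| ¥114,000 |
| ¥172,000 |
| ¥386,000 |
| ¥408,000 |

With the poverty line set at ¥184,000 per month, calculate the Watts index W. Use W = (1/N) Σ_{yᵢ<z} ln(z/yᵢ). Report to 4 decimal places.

0.5238

Poor units: ¥46,000, ¥76,000, ¥84,000, ¥102,000, ¥114,000, ¥172,000 (q = 6 of N = 8).
Log shortfalls: ln(184000/46000) = 1.3863; ln(184000/76000) = 0.8842; ln(184000/84000) = 0.7841; ln(184000/102000) = 0.5900; ln(184000/114000) = 0.4787; ln(184000/172000) = 0.0674.
W = 4.190757 / 8 = 0.5238.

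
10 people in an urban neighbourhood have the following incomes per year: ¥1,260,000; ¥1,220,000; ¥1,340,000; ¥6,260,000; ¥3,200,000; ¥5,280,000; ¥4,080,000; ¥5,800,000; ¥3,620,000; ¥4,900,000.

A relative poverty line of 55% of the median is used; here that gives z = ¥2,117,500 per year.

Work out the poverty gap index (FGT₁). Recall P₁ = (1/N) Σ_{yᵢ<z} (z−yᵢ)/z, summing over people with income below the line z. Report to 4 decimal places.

0.1196

Poor units: ¥1,220,000, ¥1,260,000, ¥1,340,000 (q = 3 of N = 10).
Normalized shortfalls: (2117500−1220000)/2117500 = 0.4238; (2117500−1260000)/2117500 = 0.4050; (2117500−1340000)/2117500 = 0.3672.
Sum of shortfalls = 1.195986; P₁ averages over all N: 1.195986 / 10 = 0.1196.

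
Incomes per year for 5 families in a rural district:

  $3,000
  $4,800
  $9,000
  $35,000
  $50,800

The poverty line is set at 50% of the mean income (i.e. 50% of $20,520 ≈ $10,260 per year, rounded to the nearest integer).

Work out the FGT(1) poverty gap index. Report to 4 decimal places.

0.2725

Below the line: $3,000, $4,800, $9,000 (q = 3 of N = 5).
Relative gaps: (10260−3000)/10260 = 0.7076; (10260−4800)/10260 = 0.5322; (10260−9000)/10260 = 0.1228.
Σ = 1.362573. Dividing by the full population N = 5 gives P₁ = 0.2725.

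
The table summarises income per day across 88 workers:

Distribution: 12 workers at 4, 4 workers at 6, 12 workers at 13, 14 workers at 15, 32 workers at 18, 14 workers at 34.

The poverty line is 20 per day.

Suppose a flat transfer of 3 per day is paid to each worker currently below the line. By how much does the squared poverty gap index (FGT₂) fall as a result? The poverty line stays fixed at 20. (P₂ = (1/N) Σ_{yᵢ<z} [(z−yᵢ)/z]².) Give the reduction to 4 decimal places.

Before: below the line — 12×4, 4×6, 12×13, 14×15, 32×18; squared poverty gap index (FGT₂) = 0.139830.
After the 3 transfer: below the line — 12×7, 4×9, 12×16, 14×18; squared poverty gap index (FGT₂) = 0.078409.
Reduction = 0.139830 − 0.078409 = 0.0614.

0.0614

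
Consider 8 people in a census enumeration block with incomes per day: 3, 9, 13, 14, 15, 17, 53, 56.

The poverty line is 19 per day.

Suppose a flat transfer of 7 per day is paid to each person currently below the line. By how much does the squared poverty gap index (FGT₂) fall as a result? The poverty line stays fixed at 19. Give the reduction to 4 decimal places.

0.1202

Before: below the line — 3, 9, 13, 14, 15, 17; squared poverty gap index (FGT₂) = 0.151316.
After the 7 transfer: below the line — 10, 16; squared poverty gap index (FGT₂) = 0.031163.
Reduction = 0.151316 − 0.031163 = 0.1202.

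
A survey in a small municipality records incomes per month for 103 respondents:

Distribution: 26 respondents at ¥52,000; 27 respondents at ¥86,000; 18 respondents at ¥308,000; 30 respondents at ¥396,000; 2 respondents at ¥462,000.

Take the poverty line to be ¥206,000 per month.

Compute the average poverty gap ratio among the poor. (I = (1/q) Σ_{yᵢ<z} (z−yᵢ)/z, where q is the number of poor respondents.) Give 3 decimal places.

0.663

Incomes under z: 26×¥52,000, 27×¥86,000 (q = 53 of N = 103).
Relative gaps: 0.7476 (×26), 0.5825 (×27); sum = 35.165049.
The income-gap ratio divides by q (the poor only): 35.165049 / 53 = 0.663.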